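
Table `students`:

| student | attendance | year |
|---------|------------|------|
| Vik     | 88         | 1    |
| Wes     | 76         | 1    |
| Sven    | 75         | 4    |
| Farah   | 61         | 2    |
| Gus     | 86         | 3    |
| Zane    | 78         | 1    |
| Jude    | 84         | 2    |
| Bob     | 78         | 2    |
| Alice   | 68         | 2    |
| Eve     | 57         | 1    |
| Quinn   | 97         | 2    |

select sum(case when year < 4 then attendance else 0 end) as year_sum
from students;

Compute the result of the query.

student=Vik: ✓ → 88
student=Wes: ✓ → 76
student=Sven: ✗
student=Farah: ✓ → 61
student=Gus: ✓ → 86
student=Zane: ✓ → 78
student=Jude: ✓ → 84
student=Bob: ✓ → 78
student=Alice: ✓ → 68
student=Eve: ✓ → 57
student=Quinn: ✓ → 97
year_sum = 88 + 76 + 61 + 86 + 78 + 84 + 78 + 68 + 57 + 97 = 773

773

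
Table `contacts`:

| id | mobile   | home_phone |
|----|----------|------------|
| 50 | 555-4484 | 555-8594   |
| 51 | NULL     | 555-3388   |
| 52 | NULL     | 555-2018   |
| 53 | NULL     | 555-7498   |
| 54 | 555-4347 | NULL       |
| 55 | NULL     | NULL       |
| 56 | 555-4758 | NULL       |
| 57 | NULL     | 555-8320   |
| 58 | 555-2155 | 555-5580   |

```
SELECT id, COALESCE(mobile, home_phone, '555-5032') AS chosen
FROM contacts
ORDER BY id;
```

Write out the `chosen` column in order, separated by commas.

id=50: mobile=555-4484 → 555-4484
id=51: mobile=NULL, home_phone=555-3388 → 555-3388
id=52: mobile=NULL, home_phone=555-2018 → 555-2018
id=53: mobile=NULL, home_phone=555-7498 → 555-7498
id=54: mobile=555-4347 → 555-4347
id=55: mobile=NULL, home_phone=NULL, → literal 555-5032 → 555-5032
id=56: mobile=555-4758 → 555-4758
id=57: mobile=NULL, home_phone=555-8320 → 555-8320
id=58: mobile=555-2155 → 555-2155

555-4484, 555-3388, 555-2018, 555-7498, 555-4347, 555-5032, 555-4758, 555-8320, 555-2155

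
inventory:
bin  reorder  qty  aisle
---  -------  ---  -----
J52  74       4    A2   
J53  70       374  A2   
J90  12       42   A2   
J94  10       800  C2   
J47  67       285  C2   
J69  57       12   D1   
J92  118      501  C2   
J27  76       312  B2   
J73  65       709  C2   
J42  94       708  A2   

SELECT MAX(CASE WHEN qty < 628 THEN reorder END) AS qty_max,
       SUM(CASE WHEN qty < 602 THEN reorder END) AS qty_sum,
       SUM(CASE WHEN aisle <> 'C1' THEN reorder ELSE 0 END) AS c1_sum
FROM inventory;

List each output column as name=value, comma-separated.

[qty_max: qty < 628]
bin=J52: ✓ → 74
bin=J53: ✓ → 70
bin=J90: ✓ → 12
bin=J94: ✗
bin=J47: ✓ → 67
bin=J69: ✓ → 57
bin=J92: ✓ → 118
bin=J27: ✓ → 76
bin=J73: ✗
bin=J42: ✗
qty_max = MAX(74, 70, 12, 67, 57, 118, 76) = 118
—
[qty_sum: qty < 602]
bin=J52: ✓ → 74
bin=J53: ✓ → 70
bin=J90: ✓ → 12
bin=J94: ✗
bin=J47: ✓ → 67
bin=J69: ✓ → 57
bin=J92: ✓ → 118
bin=J27: ✓ → 76
bin=J73: ✗
bin=J42: ✗
qty_sum = 74 + 70 + 12 + 67 + 57 + 118 + 76 = 474
—
[c1_sum: aisle <> 'C1']
bin=J52: ✓ → 74
bin=J53: ✓ → 70
bin=J90: ✓ → 12
bin=J94: ✓ → 10
bin=J47: ✓ → 67
bin=J69: ✓ → 57
bin=J92: ✓ → 118
bin=J27: ✓ → 76
bin=J73: ✓ → 65
bin=J42: ✓ → 94
c1_sum = 74 + 70 + 12 + 10 + 67 + 57 + 118 + 76 + 65 + 94 = 643

qty_max=118, qty_sum=474, c1_sum=643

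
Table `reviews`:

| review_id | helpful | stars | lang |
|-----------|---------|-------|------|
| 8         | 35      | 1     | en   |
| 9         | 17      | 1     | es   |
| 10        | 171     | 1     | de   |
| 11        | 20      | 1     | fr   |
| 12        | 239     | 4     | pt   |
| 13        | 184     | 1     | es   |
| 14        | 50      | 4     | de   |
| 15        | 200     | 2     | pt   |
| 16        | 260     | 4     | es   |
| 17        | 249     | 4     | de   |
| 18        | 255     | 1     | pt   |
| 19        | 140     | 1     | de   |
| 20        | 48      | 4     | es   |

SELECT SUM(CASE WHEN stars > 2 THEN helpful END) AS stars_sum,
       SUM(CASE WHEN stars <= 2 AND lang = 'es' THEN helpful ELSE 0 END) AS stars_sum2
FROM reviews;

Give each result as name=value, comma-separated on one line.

stars_sum=846, stars_sum2=201

[stars_sum: stars > 2]
review_id=8: ✗
review_id=9: ✗
review_id=10: ✗
review_id=11: ✗
review_id=12: ✓ → 239
review_id=13: ✗
review_id=14: ✓ → 50
review_id=15: ✗
review_id=16: ✓ → 260
review_id=17: ✓ → 249
review_id=18: ✗
review_id=19: ✗
review_id=20: ✓ → 48
stars_sum = 239 + 50 + 260 + 249 + 48 = 846
—
[stars_sum2: stars <= 2 AND lang = 'es']
review_id=8: ✗
review_id=9: ✓ → 17
review_id=10: ✗
review_id=11: ✗
review_id=12: ✗
review_id=13: ✓ → 184
review_id=14: ✗
review_id=15: ✗
review_id=16: ✗
review_id=17: ✗
review_id=18: ✗
review_id=19: ✗
review_id=20: ✗
stars_sum2 = 17 + 184 = 201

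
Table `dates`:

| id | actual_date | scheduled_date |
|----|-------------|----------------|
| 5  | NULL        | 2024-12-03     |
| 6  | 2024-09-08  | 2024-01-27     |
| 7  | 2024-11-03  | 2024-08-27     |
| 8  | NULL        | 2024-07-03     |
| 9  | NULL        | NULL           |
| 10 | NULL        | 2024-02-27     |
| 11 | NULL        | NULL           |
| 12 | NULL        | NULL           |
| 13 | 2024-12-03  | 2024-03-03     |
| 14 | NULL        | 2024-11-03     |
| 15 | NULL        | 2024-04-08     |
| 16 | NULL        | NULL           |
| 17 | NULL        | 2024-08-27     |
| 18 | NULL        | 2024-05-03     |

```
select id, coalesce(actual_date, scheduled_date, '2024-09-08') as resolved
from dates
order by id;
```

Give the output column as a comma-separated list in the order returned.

2024-12-03, 2024-09-08, 2024-11-03, 2024-07-03, 2024-09-08, 2024-02-27, 2024-09-08, 2024-09-08, 2024-12-03, 2024-11-03, 2024-04-08, 2024-09-08, 2024-08-27, 2024-05-03

id=5: actual_date=NULL, scheduled_date=2024-12-03 → 2024-12-03
id=6: actual_date=2024-09-08 → 2024-09-08
id=7: actual_date=2024-11-03 → 2024-11-03
id=8: actual_date=NULL, scheduled_date=2024-07-03 → 2024-07-03
id=9: actual_date=NULL, scheduled_date=NULL, → literal 2024-09-08 → 2024-09-08
id=10: actual_date=NULL, scheduled_date=2024-02-27 → 2024-02-27
id=11: actual_date=NULL, scheduled_date=NULL, → literal 2024-09-08 → 2024-09-08
id=12: actual_date=NULL, scheduled_date=NULL, → literal 2024-09-08 → 2024-09-08
id=13: actual_date=2024-12-03 → 2024-12-03
id=14: actual_date=NULL, scheduled_date=2024-11-03 → 2024-11-03
id=15: actual_date=NULL, scheduled_date=2024-04-08 → 2024-04-08
id=16: actual_date=NULL, scheduled_date=NULL, → literal 2024-09-08 → 2024-09-08
id=17: actual_date=NULL, scheduled_date=2024-08-27 → 2024-08-27
id=18: actual_date=NULL, scheduled_date=2024-05-03 → 2024-05-03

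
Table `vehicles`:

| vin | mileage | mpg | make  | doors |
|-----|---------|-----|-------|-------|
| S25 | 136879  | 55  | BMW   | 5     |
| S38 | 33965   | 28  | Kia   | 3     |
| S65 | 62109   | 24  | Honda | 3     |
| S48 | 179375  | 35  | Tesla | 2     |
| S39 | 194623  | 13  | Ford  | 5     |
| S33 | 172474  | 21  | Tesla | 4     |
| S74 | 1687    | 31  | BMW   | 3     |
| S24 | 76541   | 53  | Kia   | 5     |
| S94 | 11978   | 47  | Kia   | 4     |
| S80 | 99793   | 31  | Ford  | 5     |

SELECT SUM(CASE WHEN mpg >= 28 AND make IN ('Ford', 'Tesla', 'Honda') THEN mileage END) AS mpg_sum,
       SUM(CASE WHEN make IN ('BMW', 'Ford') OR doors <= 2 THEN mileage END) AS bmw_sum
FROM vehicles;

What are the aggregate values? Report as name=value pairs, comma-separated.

mpg_sum=279168, bmw_sum=612357

[mpg_sum: mpg >= 28 AND make IN ('Ford', 'Tesla', 'Honda')]
vin=S25: ✗
vin=S38: ✗
vin=S65: ✗
vin=S48: ✓ → 179375
vin=S39: ✗
vin=S33: ✗
vin=S74: ✗
vin=S24: ✗
vin=S94: ✗
vin=S80: ✓ → 99793
mpg_sum = 179375 + 99793 = 279168
—
[bmw_sum: make IN ('BMW', 'Ford') OR doors <= 2]
vin=S25: ✓ → 136879
vin=S38: ✗
vin=S65: ✗
vin=S48: ✓ → 179375
vin=S39: ✓ → 194623
vin=S33: ✗
vin=S74: ✓ → 1687
vin=S24: ✗
vin=S94: ✗
vin=S80: ✓ → 99793
bmw_sum = 136879 + 179375 + 194623 + 1687 + 99793 = 612357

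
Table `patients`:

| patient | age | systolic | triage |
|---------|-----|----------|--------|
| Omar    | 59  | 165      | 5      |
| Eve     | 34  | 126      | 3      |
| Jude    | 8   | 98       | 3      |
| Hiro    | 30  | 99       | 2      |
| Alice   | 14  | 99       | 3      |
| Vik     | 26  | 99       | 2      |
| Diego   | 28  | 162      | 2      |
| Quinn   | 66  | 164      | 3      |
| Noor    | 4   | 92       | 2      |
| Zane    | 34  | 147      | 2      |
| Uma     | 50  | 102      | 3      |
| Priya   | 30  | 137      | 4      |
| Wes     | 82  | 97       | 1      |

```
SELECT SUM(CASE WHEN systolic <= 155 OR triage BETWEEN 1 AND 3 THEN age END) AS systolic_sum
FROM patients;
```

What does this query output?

patient=Omar: ✗
patient=Eve: ✓ → 34
patient=Jude: ✓ → 8
patient=Hiro: ✓ → 30
patient=Alice: ✓ → 14
patient=Vik: ✓ → 26
patient=Diego: ✓ → 28
patient=Quinn: ✓ → 66
patient=Noor: ✓ → 4
patient=Zane: ✓ → 34
patient=Uma: ✓ → 50
patient=Priya: ✓ → 30
patient=Wes: ✓ → 82
systolic_sum = 34 + 8 + 30 + 14 + 26 + 28 + 66 + 4 + 34 + 50 + 30 + 82 = 406

406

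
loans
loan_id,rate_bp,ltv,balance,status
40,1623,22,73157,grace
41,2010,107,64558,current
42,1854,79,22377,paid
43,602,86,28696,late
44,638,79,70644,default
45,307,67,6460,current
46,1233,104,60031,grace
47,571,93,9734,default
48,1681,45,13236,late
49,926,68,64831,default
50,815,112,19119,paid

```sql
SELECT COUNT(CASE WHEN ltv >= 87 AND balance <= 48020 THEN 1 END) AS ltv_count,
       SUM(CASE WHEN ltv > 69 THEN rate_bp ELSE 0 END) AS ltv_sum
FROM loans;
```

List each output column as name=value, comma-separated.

[ltv_count: ltv >= 87 AND balance <= 48020]
loan_id=40: ✗
loan_id=41: ✗
loan_id=42: ✗
loan_id=43: ✗
loan_id=44: ✗
loan_id=45: ✗
loan_id=46: ✗
loan_id=47: ✓ → 1
loan_id=48: ✗
loan_id=49: ✗
loan_id=50: ✓ → 1
ltv_count = COUNT(1, 1) = 2
—
[ltv_sum: ltv > 69]
loan_id=40: ✗
loan_id=41: ✓ → 2010
loan_id=42: ✓ → 1854
loan_id=43: ✓ → 602
loan_id=44: ✓ → 638
loan_id=45: ✗
loan_id=46: ✓ → 1233
loan_id=47: ✓ → 571
loan_id=48: ✗
loan_id=49: ✗
loan_id=50: ✓ → 815
ltv_sum = 2010 + 1854 + 602 + 638 + 1233 + 571 + 815 = 7723

ltv_count=2, ltv_sum=7723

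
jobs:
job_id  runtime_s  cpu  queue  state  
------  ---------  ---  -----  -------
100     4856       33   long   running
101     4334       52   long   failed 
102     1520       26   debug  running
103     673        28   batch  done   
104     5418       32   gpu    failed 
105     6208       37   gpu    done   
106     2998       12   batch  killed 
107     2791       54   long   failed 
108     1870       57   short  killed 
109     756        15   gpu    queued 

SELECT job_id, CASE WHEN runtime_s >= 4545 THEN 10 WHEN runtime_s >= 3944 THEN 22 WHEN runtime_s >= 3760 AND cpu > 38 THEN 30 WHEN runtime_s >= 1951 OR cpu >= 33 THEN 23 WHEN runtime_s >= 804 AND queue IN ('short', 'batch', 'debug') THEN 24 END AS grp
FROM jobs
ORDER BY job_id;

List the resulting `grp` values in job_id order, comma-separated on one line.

10, 22, 24, NULL, 10, 10, 23, 23, 23, NULL

job_id=100: runtime_s >= 4545 → 10
job_id=101: runtime_s >= 3944 → 22
job_id=102: runtime_s >= 804 AND queue IN ('short', 'batch', 'debug') → 24
job_id=103: (no match → NULL) → NULL
job_id=104: runtime_s >= 4545 → 10
job_id=105: runtime_s >= 4545 → 10
job_id=106: runtime_s >= 1951 OR cpu >= 33 → 23
job_id=107: runtime_s >= 1951 OR cpu >= 33 → 23
job_id=108: runtime_s >= 1951 OR cpu >= 33 → 23
job_id=109: (no match → NULL) → NULL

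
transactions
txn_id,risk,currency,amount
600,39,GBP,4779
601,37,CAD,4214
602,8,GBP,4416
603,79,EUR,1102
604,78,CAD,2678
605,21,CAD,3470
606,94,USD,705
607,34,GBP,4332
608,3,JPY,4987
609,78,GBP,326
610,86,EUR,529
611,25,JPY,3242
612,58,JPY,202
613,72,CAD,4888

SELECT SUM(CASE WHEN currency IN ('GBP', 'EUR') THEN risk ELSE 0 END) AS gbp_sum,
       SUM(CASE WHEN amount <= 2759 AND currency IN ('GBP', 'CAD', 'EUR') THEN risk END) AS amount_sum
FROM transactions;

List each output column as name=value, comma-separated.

[gbp_sum: currency IN ('GBP', 'EUR')]
txn_id=600: ✓ → 39
txn_id=601: ✗
txn_id=602: ✓ → 8
txn_id=603: ✓ → 79
txn_id=604: ✗
txn_id=605: ✗
txn_id=606: ✗
txn_id=607: ✓ → 34
txn_id=608: ✗
txn_id=609: ✓ → 78
txn_id=610: ✓ → 86
txn_id=611: ✗
txn_id=612: ✗
txn_id=613: ✗
gbp_sum = 39 + 8 + 79 + 34 + 78 + 86 = 324
—
[amount_sum: amount <= 2759 AND currency IN ('GBP', 'CAD', 'EUR')]
txn_id=600: ✗
txn_id=601: ✗
txn_id=602: ✗
txn_id=603: ✓ → 79
txn_id=604: ✓ → 78
txn_id=605: ✗
txn_id=606: ✗
txn_id=607: ✗
txn_id=608: ✗
txn_id=609: ✓ → 78
txn_id=610: ✓ → 86
txn_id=611: ✗
txn_id=612: ✗
txn_id=613: ✗
amount_sum = 79 + 78 + 78 + 86 = 321

gbp_sum=324, amount_sum=321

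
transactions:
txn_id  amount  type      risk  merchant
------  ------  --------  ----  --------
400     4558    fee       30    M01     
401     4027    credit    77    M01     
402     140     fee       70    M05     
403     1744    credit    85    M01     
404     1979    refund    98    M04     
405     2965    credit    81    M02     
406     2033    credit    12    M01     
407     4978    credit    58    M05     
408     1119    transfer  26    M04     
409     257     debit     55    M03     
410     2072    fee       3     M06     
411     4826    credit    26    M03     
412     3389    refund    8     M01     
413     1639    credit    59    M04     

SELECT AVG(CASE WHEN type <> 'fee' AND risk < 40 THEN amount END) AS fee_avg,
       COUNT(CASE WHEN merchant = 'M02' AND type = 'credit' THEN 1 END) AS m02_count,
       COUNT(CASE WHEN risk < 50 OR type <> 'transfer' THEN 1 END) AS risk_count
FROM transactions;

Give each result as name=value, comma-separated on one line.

[fee_avg: type <> 'fee' AND risk < 40]
txn_id=400: ✗
txn_id=401: ✗
txn_id=402: ✗
txn_id=403: ✗
txn_id=404: ✗
txn_id=405: ✗
txn_id=406: ✓ → 2033
txn_id=407: ✗
txn_id=408: ✓ → 1119
txn_id=409: ✗
txn_id=410: ✗
txn_id=411: ✓ → 4826
txn_id=412: ✓ → 3389
txn_id=413: ✗
fee_avg = (2033 + 1119 + 4826 + 3389) / 4 = 2841.75
—
[m02_count: merchant = 'M02' AND type = 'credit']
txn_id=400: ✗
txn_id=401: ✗
txn_id=402: ✗
txn_id=403: ✗
txn_id=404: ✗
txn_id=405: ✓ → 1
txn_id=406: ✗
txn_id=407: ✗
txn_id=408: ✗
txn_id=409: ✗
txn_id=410: ✗
txn_id=411: ✗
txn_id=412: ✗
txn_id=413: ✗
m02_count = COUNT(1) = 1
—
[risk_count: risk < 50 OR type <> 'transfer']
txn_id=400: ✓ → 1
txn_id=401: ✓ → 1
txn_id=402: ✓ → 1
txn_id=403: ✓ → 1
txn_id=404: ✓ → 1
txn_id=405: ✓ → 1
txn_id=406: ✓ → 1
txn_id=407: ✓ → 1
txn_id=408: ✓ → 1
txn_id=409: ✓ → 1
txn_id=410: ✓ → 1
txn_id=411: ✓ → 1
txn_id=412: ✓ → 1
txn_id=413: ✓ → 1
risk_count = COUNT(1, 1, 1, 1, 1, 1, 1, 1, 1, 1, 1, 1, 1, 1) = 14

fee_avg=2841.75, m02_count=1, risk_count=14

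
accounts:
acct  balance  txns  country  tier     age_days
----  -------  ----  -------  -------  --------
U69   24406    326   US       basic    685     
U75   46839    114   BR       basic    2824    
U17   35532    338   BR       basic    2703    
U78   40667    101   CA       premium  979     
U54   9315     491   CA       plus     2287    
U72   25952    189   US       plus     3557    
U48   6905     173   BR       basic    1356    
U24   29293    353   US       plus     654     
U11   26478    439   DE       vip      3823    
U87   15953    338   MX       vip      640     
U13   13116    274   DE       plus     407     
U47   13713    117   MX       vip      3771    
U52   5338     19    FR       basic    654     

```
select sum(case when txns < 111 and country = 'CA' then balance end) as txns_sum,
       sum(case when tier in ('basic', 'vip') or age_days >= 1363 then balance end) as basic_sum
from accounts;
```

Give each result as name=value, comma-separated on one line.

txns_sum=40667, basic_sum=210431

[txns_sum: txns < 111 and country = 'CA']
acct=U69: ✗
acct=U75: ✗
acct=U17: ✗
acct=U78: ✓ → 40667
acct=U54: ✗
acct=U72: ✗
acct=U48: ✗
acct=U24: ✗
acct=U11: ✗
acct=U87: ✗
acct=U13: ✗
acct=U47: ✗
acct=U52: ✗
txns_sum = 40667
—
[basic_sum: tier in ('basic', 'vip') or age_days >= 1363]
acct=U69: ✓ → 24406
acct=U75: ✓ → 46839
acct=U17: ✓ → 35532
acct=U78: ✗
acct=U54: ✓ → 9315
acct=U72: ✓ → 25952
acct=U48: ✓ → 6905
acct=U24: ✗
acct=U11: ✓ → 26478
acct=U87: ✓ → 15953
acct=U13: ✗
acct=U47: ✓ → 13713
acct=U52: ✓ → 5338
basic_sum = 24406 + 46839 + 35532 + 9315 + 25952 + 6905 + 26478 + 15953 + 13713 + 5338 = 210431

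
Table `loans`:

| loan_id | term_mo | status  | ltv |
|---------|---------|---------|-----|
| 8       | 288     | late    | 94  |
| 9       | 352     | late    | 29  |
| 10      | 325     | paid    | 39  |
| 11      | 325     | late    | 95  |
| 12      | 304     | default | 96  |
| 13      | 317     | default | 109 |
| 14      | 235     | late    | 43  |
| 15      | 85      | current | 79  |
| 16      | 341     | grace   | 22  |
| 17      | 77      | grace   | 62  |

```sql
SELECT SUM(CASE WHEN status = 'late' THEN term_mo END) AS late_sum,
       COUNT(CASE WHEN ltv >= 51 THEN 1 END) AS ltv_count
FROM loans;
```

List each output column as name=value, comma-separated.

[late_sum: status = 'late']
loan_id=8: ✓ → 288
loan_id=9: ✓ → 352
loan_id=10: ✗
loan_id=11: ✓ → 325
loan_id=12: ✗
loan_id=13: ✗
loan_id=14: ✓ → 235
loan_id=15: ✗
loan_id=16: ✗
loan_id=17: ✗
late_sum = 288 + 352 + 325 + 235 = 1200
—
[ltv_count: ltv >= 51]
loan_id=8: ✓ → 1
loan_id=9: ✗
loan_id=10: ✗
loan_id=11: ✓ → 1
loan_id=12: ✓ → 1
loan_id=13: ✓ → 1
loan_id=14: ✗
loan_id=15: ✓ → 1
loan_id=16: ✗
loan_id=17: ✓ → 1
ltv_count = COUNT(1, 1, 1, 1, 1, 1) = 6

late_sum=1200, ltv_count=6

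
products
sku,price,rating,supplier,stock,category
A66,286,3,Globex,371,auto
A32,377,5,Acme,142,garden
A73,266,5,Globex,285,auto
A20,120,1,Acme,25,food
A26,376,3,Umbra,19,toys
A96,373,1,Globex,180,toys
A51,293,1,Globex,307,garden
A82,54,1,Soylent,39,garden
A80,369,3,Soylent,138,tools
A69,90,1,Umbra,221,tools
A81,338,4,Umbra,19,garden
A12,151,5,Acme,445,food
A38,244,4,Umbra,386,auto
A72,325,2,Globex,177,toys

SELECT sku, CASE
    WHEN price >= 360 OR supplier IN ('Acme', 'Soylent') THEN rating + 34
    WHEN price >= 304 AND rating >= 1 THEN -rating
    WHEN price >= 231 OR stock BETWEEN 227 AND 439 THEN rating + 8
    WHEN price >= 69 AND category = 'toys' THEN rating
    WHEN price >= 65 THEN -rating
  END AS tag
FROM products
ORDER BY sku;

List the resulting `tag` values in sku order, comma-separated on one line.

39, 35, 37, 39, 12, 9, 11, -1, -2, 13, 37, -4, 35, 35

sku=A12: price >= 360 OR supplier IN ('Acme', 'Soylent') → 39
sku=A20: price >= 360 OR supplier IN ('Acme', 'Soylent') → 35
sku=A26: price >= 360 OR supplier IN ('Acme', 'Soylent') → 37
sku=A32: price >= 360 OR supplier IN ('Acme', 'Soylent') → 39
sku=A38: price >= 231 OR stock BETWEEN 227 AND 439 → 12
sku=A51: price >= 231 OR stock BETWEEN 227 AND 439 → 9
sku=A66: price >= 231 OR stock BETWEEN 227 AND 439 → 11
sku=A69: price >= 65 → -1
sku=A72: price >= 304 AND rating >= 1 → -2
sku=A73: price >= 231 OR stock BETWEEN 227 AND 439 → 13
sku=A80: price >= 360 OR supplier IN ('Acme', 'Soylent') → 37
sku=A81: price >= 304 AND rating >= 1 → -4
sku=A82: price >= 360 OR supplier IN ('Acme', 'Soylent') → 35
sku=A96: price >= 360 OR supplier IN ('Acme', 'Soylent') → 35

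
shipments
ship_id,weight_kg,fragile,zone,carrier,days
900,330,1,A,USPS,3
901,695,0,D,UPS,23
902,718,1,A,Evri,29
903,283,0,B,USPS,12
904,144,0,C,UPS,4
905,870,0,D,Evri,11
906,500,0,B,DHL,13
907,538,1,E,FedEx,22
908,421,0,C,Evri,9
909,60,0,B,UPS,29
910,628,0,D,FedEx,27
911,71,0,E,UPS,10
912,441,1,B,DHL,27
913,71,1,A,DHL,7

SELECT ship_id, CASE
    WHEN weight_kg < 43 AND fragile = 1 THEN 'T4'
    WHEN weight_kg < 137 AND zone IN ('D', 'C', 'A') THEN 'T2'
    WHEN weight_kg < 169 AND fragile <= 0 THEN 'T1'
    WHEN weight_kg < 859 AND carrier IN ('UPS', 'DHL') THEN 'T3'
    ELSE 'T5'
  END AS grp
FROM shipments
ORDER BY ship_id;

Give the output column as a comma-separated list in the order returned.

T5, T3, T5, T5, T1, T5, T3, T5, T5, T1, T5, T1, T3, T2

ship_id=900: ELSE → T5
ship_id=901: weight_kg < 859 AND carrier IN ('UPS', 'DHL') → T3
ship_id=902: ELSE → T5
ship_id=903: ELSE → T5
ship_id=904: weight_kg < 169 AND fragile <= 0 → T1
ship_id=905: ELSE → T5
ship_id=906: weight_kg < 859 AND carrier IN ('UPS', 'DHL') → T3
ship_id=907: ELSE → T5
ship_id=908: ELSE → T5
ship_id=909: weight_kg < 169 AND fragile <= 0 → T1
ship_id=910: ELSE → T5
ship_id=911: weight_kg < 169 AND fragile <= 0 → T1
ship_id=912: weight_kg < 859 AND carrier IN ('UPS', 'DHL') → T3
ship_id=913: weight_kg < 137 AND zone IN ('D', 'C', 'A') → T2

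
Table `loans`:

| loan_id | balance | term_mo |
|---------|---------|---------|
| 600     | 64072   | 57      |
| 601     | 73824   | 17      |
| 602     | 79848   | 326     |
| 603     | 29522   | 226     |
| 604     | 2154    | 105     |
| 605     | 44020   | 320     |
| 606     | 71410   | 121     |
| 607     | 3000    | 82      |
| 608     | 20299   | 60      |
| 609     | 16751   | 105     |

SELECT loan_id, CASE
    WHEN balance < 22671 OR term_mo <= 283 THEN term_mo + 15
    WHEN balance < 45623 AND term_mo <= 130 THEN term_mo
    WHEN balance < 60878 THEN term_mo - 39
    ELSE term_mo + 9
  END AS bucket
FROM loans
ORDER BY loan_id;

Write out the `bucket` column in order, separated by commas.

72, 32, 335, 241, 120, 281, 136, 97, 75, 120

loan_id=600: balance < 22671 OR term_mo <= 283 → 72
loan_id=601: balance < 22671 OR term_mo <= 283 → 32
loan_id=602: ELSE → 335
loan_id=603: balance < 22671 OR term_mo <= 283 → 241
loan_id=604: balance < 22671 OR term_mo <= 283 → 120
loan_id=605: balance < 60878 → 281
loan_id=606: balance < 22671 OR term_mo <= 283 → 136
loan_id=607: balance < 22671 OR term_mo <= 283 → 97
loan_id=608: balance < 22671 OR term_mo <= 283 → 75
loan_id=609: balance < 22671 OR term_mo <= 283 → 120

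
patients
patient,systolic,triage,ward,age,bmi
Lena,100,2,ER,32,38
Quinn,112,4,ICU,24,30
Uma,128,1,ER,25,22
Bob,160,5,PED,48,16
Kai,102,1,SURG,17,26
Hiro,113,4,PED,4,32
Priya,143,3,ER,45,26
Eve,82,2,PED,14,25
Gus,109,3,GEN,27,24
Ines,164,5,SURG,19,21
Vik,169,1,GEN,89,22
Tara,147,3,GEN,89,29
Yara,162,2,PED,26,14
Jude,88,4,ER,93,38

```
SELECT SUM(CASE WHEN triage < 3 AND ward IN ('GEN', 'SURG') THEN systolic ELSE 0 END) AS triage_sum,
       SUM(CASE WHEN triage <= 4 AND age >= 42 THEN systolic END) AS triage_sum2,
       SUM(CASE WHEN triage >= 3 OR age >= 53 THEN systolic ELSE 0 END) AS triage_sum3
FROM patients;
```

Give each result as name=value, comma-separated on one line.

triage_sum=271, triage_sum2=547, triage_sum3=1205

[triage_sum: triage < 3 AND ward IN ('GEN', 'SURG')]
patient=Lena: ✗
patient=Quinn: ✗
patient=Uma: ✗
patient=Bob: ✗
patient=Kai: ✓ → 102
patient=Hiro: ✗
patient=Priya: ✗
patient=Eve: ✗
patient=Gus: ✗
patient=Ines: ✗
patient=Vik: ✓ → 169
patient=Tara: ✗
patient=Yara: ✗
patient=Jude: ✗
triage_sum = 102 + 169 = 271
—
[triage_sum2: triage <= 4 AND age >= 42]
patient=Lena: ✗
patient=Quinn: ✗
patient=Uma: ✗
patient=Bob: ✗
patient=Kai: ✗
patient=Hiro: ✗
patient=Priya: ✓ → 143
patient=Eve: ✗
patient=Gus: ✗
patient=Ines: ✗
patient=Vik: ✓ → 169
patient=Tara: ✓ → 147
patient=Yara: ✗
patient=Jude: ✓ → 88
triage_sum2 = 143 + 169 + 147 + 88 = 547
—
[triage_sum3: triage >= 3 OR age >= 53]
patient=Lena: ✗
patient=Quinn: ✓ → 112
patient=Uma: ✗
patient=Bob: ✓ → 160
patient=Kai: ✗
patient=Hiro: ✓ → 113
patient=Priya: ✓ → 143
patient=Eve: ✗
patient=Gus: ✓ → 109
patient=Ines: ✓ → 164
patient=Vik: ✓ → 169
patient=Tara: ✓ → 147
patient=Yara: ✗
patient=Jude: ✓ → 88
triage_sum3 = 112 + 160 + 113 + 143 + 109 + 164 + 169 + 147 + 88 = 1205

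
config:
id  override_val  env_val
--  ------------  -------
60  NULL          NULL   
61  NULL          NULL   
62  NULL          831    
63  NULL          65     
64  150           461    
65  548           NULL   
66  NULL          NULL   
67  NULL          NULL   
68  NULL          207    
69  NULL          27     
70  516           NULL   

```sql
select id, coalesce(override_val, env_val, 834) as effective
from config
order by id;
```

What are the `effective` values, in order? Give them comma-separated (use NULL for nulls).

id=60: override_val=NULL, env_val=NULL, → literal 834 → 834
id=61: override_val=NULL, env_val=NULL, → literal 834 → 834
id=62: override_val=NULL, env_val=831 → 831
id=63: override_val=NULL, env_val=65 → 65
id=64: override_val=150 → 150
id=65: override_val=548 → 548
id=66: override_val=NULL, env_val=NULL, → literal 834 → 834
id=67: override_val=NULL, env_val=NULL, → literal 834 → 834
id=68: override_val=NULL, env_val=207 → 207
id=69: override_val=NULL, env_val=27 → 27
id=70: override_val=516 → 516

834, 834, 831, 65, 150, 548, 834, 834, 207, 27, 516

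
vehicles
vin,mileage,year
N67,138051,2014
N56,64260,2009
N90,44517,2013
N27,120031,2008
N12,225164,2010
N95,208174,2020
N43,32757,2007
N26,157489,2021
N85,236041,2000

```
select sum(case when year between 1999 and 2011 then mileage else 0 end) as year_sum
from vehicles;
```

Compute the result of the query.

vin=N67: ✗
vin=N56: ✓ → 64260
vin=N90: ✗
vin=N27: ✓ → 120031
vin=N12: ✓ → 225164
vin=N95: ✗
vin=N43: ✓ → 32757
vin=N26: ✗
vin=N85: ✓ → 236041
year_sum = 64260 + 120031 + 225164 + 32757 + 236041 = 678253

678253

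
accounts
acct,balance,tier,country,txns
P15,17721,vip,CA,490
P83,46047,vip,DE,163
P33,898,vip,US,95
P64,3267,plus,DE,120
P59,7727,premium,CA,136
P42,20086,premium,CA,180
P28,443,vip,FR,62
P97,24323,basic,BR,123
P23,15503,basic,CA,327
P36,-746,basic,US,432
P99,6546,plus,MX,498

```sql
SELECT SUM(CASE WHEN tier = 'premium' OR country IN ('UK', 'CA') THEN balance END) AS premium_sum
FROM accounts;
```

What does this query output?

acct=P15: ✓ → 17721
acct=P83: ✗
acct=P33: ✗
acct=P64: ✗
acct=P59: ✓ → 7727
acct=P42: ✓ → 20086
acct=P28: ✗
acct=P97: ✗
acct=P23: ✓ → 15503
acct=P36: ✗
acct=P99: ✗
premium_sum = 17721 + 7727 + 20086 + 15503 = 61037

61037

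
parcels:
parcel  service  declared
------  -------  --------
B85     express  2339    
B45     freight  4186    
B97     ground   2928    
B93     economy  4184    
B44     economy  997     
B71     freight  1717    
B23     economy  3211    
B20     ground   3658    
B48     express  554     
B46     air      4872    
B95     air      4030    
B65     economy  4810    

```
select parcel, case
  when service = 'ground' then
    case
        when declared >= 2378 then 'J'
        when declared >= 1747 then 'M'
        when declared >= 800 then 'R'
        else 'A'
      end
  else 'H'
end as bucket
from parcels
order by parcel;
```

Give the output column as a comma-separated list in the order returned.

parcel=B20: service='ground' → inner[declared >= 2378] → J
parcel=B23: service='economy' → outer ELSE → H
parcel=B44: service='economy' → outer ELSE → H
parcel=B45: service='freight' → outer ELSE → H
parcel=B46: service='air' → outer ELSE → H
parcel=B48: service='express' → outer ELSE → H
parcel=B65: service='economy' → outer ELSE → H
parcel=B71: service='freight' → outer ELSE → H
parcel=B85: service='express' → outer ELSE → H
parcel=B93: service='economy' → outer ELSE → H
parcel=B95: service='air' → outer ELSE → H
parcel=B97: service='ground' → inner[declared >= 2378] → J

J, H, H, H, H, H, H, H, H, H, H, J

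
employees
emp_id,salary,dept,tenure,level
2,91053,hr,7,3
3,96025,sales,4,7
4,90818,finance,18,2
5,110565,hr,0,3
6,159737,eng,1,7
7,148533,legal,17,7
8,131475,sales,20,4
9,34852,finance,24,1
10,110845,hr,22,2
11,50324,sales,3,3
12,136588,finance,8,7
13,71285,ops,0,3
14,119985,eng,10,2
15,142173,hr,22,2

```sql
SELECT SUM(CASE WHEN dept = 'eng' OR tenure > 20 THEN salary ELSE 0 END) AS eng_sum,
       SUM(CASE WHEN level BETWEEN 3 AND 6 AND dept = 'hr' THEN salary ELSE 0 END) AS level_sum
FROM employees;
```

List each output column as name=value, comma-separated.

[eng_sum: dept = 'eng' OR tenure > 20]
emp_id=2: ✗
emp_id=3: ✗
emp_id=4: ✗
emp_id=5: ✗
emp_id=6: ✓ → 159737
emp_id=7: ✗
emp_id=8: ✗
emp_id=9: ✓ → 34852
emp_id=10: ✓ → 110845
emp_id=11: ✗
emp_id=12: ✗
emp_id=13: ✗
emp_id=14: ✓ → 119985
emp_id=15: ✓ → 142173
eng_sum = 159737 + 34852 + 110845 + 119985 + 142173 = 567592
—
[level_sum: level BETWEEN 3 AND 6 AND dept = 'hr']
emp_id=2: ✓ → 91053
emp_id=3: ✗
emp_id=4: ✗
emp_id=5: ✓ → 110565
emp_id=6: ✗
emp_id=7: ✗
emp_id=8: ✗
emp_id=9: ✗
emp_id=10: ✗
emp_id=11: ✗
emp_id=12: ✗
emp_id=13: ✗
emp_id=14: ✗
emp_id=15: ✗
level_sum = 91053 + 110565 = 201618

eng_sum=567592, level_sum=201618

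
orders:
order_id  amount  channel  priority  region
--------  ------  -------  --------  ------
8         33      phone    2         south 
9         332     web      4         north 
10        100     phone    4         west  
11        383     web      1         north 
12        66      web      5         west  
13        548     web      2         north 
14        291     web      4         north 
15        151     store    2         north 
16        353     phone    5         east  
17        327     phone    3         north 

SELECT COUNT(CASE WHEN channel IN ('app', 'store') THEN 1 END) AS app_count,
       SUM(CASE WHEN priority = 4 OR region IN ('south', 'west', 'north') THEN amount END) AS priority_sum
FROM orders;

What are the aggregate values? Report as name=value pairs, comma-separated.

app_count=1, priority_sum=2231

[app_count: channel IN ('app', 'store')]
order_id=8: ✗
order_id=9: ✗
order_id=10: ✗
order_id=11: ✗
order_id=12: ✗
order_id=13: ✗
order_id=14: ✗
order_id=15: ✓ → 1
order_id=16: ✗
order_id=17: ✗
app_count = COUNT(1) = 1
—
[priority_sum: priority = 4 OR region IN ('south', 'west', 'north')]
order_id=8: ✓ → 33
order_id=9: ✓ → 332
order_id=10: ✓ → 100
order_id=11: ✓ → 383
order_id=12: ✓ → 66
order_id=13: ✓ → 548
order_id=14: ✓ → 291
order_id=15: ✓ → 151
order_id=16: ✗
order_id=17: ✓ → 327
priority_sum = 33 + 332 + 100 + 383 + 66 + 548 + 291 + 151 + 327 = 2231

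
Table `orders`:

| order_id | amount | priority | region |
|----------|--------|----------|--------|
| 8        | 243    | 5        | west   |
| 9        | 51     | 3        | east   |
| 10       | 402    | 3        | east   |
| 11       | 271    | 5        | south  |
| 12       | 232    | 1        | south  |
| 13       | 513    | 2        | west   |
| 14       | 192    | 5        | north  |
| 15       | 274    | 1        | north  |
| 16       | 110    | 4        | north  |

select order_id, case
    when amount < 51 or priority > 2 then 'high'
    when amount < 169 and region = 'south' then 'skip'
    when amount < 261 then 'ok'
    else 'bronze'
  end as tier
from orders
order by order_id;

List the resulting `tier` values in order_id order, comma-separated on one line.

order_id=8: amount < 51 or priority > 2 → high
order_id=9: amount < 51 or priority > 2 → high
order_id=10: amount < 51 or priority > 2 → high
order_id=11: amount < 51 or priority > 2 → high
order_id=12: amount < 261 → ok
order_id=13: ELSE → bronze
order_id=14: amount < 51 or priority > 2 → high
order_id=15: ELSE → bronze
order_id=16: amount < 51 or priority > 2 → high

high, high, high, high, ok, bronze, high, bronze, high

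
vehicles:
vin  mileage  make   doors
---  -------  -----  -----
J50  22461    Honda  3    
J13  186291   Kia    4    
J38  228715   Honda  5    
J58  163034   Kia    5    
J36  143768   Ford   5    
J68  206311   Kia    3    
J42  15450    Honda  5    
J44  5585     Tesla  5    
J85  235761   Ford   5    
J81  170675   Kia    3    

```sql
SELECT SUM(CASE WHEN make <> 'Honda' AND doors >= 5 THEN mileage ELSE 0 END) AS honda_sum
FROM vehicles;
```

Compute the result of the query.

vin=J50: ✗
vin=J13: ✗
vin=J38: ✗
vin=J58: ✓ → 163034
vin=J36: ✓ → 143768
vin=J68: ✗
vin=J42: ✗
vin=J44: ✓ → 5585
vin=J85: ✓ → 235761
vin=J81: ✗
honda_sum = 163034 + 143768 + 5585 + 235761 = 548148

548148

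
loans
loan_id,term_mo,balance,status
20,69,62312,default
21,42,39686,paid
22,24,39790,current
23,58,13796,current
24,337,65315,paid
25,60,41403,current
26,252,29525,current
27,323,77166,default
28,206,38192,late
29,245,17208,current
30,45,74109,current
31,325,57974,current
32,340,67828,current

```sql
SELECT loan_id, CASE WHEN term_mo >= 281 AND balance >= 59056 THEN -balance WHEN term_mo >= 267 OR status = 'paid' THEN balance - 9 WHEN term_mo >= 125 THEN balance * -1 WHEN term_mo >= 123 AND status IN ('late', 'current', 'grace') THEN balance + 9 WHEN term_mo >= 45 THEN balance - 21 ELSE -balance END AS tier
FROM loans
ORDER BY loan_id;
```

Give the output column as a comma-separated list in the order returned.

loan_id=20: term_mo >= 45 → 62291
loan_id=21: term_mo >= 267 OR status = 'paid' → 39677
loan_id=22: ELSE → -39790
loan_id=23: term_mo >= 45 → 13775
loan_id=24: term_mo >= 281 AND balance >= 59056 → -65315
loan_id=25: term_mo >= 45 → 41382
loan_id=26: term_mo >= 125 → -29525
loan_id=27: term_mo >= 281 AND balance >= 59056 → -77166
loan_id=28: term_mo >= 125 → -38192
loan_id=29: term_mo >= 125 → -17208
loan_id=30: term_mo >= 45 → 74088
loan_id=31: term_mo >= 267 OR status = 'paid' → 57965
loan_id=32: term_mo >= 281 AND balance >= 59056 → -67828

62291, 39677, -39790, 13775, -65315, 41382, -29525, -77166, -38192, -17208, 74088, 57965, -67828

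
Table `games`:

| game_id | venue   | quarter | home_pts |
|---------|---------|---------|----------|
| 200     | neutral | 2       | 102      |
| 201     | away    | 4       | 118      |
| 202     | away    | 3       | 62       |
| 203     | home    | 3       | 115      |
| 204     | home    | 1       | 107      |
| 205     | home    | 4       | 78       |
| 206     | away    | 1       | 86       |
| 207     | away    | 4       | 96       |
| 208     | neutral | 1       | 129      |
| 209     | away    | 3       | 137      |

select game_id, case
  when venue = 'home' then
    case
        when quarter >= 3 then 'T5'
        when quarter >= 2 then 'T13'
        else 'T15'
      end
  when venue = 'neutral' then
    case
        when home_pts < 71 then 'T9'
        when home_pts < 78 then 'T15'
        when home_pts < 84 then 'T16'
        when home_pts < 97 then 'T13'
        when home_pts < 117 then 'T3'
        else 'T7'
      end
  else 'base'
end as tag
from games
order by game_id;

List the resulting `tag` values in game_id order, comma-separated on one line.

game_id=200: venue='neutral' → inner[home_pts < 117] → T3
game_id=201: venue='away' → outer ELSE → base
game_id=202: venue='away' → outer ELSE → base
game_id=203: venue='home' → inner[quarter >= 3] → T5
game_id=204: venue='home' → inner[ELSE] → T15
game_id=205: venue='home' → inner[quarter >= 3] → T5
game_id=206: venue='away' → outer ELSE → base
game_id=207: venue='away' → outer ELSE → base
game_id=208: venue='neutral' → inner[ELSE] → T7
game_id=209: venue='away' → outer ELSE → base

T3, base, base, T5, T15, T5, base, base, T7, base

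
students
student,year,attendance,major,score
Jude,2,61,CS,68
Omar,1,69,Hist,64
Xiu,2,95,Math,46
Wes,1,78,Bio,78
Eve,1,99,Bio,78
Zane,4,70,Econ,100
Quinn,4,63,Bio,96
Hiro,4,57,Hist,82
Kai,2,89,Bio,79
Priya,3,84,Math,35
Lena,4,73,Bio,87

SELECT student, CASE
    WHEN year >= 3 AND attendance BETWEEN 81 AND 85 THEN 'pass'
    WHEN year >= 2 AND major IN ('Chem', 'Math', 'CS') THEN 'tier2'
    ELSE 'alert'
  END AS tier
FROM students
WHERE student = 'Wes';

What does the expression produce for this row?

student = Wes: year=1, attendance=78, major=Bio, score=78.
year >= 3 AND attendance BETWEEN 81 AND 85 → false
year >= 2 AND major IN ('Chem', 'Math', 'CS') → false
No prior WHEN matched → ELSE → alert

alert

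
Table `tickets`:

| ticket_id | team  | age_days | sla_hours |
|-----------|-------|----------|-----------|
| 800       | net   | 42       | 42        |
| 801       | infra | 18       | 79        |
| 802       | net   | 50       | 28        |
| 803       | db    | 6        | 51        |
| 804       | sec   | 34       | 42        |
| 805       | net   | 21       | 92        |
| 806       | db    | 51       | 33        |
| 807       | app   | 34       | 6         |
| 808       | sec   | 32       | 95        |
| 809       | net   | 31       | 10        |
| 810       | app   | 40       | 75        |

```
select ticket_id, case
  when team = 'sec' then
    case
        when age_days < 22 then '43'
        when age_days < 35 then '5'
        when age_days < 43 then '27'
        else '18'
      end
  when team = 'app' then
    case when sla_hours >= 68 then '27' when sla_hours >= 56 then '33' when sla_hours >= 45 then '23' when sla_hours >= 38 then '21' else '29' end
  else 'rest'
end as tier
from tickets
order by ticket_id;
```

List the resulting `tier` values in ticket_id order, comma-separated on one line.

ticket_id=800: team='net' → outer ELSE → rest
ticket_id=801: team='infra' → outer ELSE → rest
ticket_id=802: team='net' → outer ELSE → rest
ticket_id=803: team='db' → outer ELSE → rest
ticket_id=804: team='sec' → inner[age_days < 35] → 5
ticket_id=805: team='net' → outer ELSE → rest
ticket_id=806: team='db' → outer ELSE → rest
ticket_id=807: team='app' → inner[ELSE] → 29
ticket_id=808: team='sec' → inner[age_days < 35] → 5
ticket_id=809: team='net' → outer ELSE → rest
ticket_id=810: team='app' → inner[sla_hours >= 68] → 27

rest, rest, rest, rest, 5, rest, rest, 29, 5, rest, 27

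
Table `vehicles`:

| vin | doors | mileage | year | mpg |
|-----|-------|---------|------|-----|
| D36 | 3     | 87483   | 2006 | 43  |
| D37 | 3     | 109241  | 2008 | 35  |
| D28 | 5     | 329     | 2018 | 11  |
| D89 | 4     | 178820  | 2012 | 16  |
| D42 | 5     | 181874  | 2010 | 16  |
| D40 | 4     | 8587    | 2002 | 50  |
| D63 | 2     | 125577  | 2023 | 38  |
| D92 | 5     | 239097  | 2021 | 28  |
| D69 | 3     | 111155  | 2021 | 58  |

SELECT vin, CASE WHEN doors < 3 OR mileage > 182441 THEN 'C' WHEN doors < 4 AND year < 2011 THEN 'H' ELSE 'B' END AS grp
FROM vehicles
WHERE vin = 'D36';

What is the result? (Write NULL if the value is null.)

H

vin = D36: doors=3, mileage=87483, year=2006, mpg=43.
doors < 3 OR mileage > 182441 → false
doors < 4 AND year < 2011 → true → H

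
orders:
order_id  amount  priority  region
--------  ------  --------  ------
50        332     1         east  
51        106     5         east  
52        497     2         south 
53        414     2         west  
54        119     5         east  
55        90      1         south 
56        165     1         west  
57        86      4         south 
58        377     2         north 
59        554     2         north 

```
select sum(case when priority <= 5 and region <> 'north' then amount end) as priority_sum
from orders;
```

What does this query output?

1809

order_id=50: ✓ → 332
order_id=51: ✓ → 106
order_id=52: ✓ → 497
order_id=53: ✓ → 414
order_id=54: ✓ → 119
order_id=55: ✓ → 90
order_id=56: ✓ → 165
order_id=57: ✓ → 86
order_id=58: ✗
order_id=59: ✗
priority_sum = 332 + 106 + 497 + 414 + 119 + 90 + 165 + 86 = 1809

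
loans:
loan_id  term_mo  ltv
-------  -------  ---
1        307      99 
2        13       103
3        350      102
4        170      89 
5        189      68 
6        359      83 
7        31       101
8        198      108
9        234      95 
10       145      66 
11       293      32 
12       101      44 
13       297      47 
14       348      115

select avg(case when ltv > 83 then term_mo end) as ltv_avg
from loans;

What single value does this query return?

206.375

loan_id=1: ✓ → 307
loan_id=2: ✓ → 13
loan_id=3: ✓ → 350
loan_id=4: ✓ → 170
loan_id=5: ✗
loan_id=6: ✗
loan_id=7: ✓ → 31
loan_id=8: ✓ → 198
loan_id=9: ✓ → 234
loan_id=10: ✗
loan_id=11: ✗
loan_id=12: ✗
loan_id=13: ✗
loan_id=14: ✓ → 348
ltv_avg = (307 + 13 + 350 + 170 + 31 + 198 + 234 + 348) / 8 = 206.375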